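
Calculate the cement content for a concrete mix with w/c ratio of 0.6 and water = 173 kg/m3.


Cement = water / (w/c)
= 173 / 0.6
= 288.3 kg/m3

288.3


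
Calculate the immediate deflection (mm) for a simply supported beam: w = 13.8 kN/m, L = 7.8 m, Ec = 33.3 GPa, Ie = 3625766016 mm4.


Convert: L = 7.8 m = 7800 mm, Ec = 33.3 GPa = 33300 MPa
delta = 5 * 13.8 * 7800^4 / (384 * 33300 * 3625766016)
= 5.51 mm

5.51


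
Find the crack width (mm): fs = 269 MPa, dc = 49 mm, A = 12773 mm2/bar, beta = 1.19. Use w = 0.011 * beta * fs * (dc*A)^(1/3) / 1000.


w = 0.011 * beta * fs * (dc * A)^(1/3) / 1000
= 0.011 * 1.19 * 269 * (49 * 12773)^(1/3) / 1000
= 0.301 mm

0.301


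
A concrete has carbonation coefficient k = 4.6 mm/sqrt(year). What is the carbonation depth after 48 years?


depth = k * sqrt(t)
= 4.6 * sqrt(48)
= 31.87 mm

31.87


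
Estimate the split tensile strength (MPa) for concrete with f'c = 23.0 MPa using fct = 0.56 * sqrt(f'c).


fct = 0.56 * sqrt(23.0)
= 0.56 * 4.796
= 2.686 MPa

2.686


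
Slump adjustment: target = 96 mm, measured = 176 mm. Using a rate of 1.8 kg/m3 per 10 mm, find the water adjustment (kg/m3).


Difference = 96 - 176 = -80 mm
Water adjustment = -80 * 1.8 / 10 = -14.4 kg/m3

-14.4


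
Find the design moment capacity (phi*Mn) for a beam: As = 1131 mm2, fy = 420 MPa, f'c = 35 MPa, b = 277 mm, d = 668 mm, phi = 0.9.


a = As * fy / (0.85 * f'c * b)
= 1131 * 420 / (0.85 * 35 * 277)
= 57.6428 mm
Mn = As * fy * (d - a/2) / 10^6
= 303.6226 kN-m
phi*Mn = 0.9 * 303.6226 = 273.26 kN-m

273.26


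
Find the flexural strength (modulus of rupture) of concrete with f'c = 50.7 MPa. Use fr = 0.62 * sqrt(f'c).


fr = 0.62 * sqrt(50.7)
= 4.415 MPa

4.415


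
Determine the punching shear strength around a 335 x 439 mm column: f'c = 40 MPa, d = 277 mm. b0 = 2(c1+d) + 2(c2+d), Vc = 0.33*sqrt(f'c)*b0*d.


b0 = 2*(335 + 277) + 2*(439 + 277) = 2656 mm
Vc = 0.33 * sqrt(40) * 2656 * 277 / 1000
= 1535.51 kN

1535.51


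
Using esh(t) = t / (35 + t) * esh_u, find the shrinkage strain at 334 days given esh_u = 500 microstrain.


esh(334) = 334 / (35 + 334) * 500
= 334 / 369 * 500
= 452.6 microstrain

452.6


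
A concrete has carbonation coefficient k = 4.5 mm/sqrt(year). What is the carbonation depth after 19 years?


depth = k * sqrt(t)
= 4.5 * sqrt(19)
= 19.62 mm

19.62


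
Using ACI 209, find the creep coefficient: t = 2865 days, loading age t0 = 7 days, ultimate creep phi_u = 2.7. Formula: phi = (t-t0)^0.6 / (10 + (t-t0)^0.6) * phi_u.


dt = 2865 - 7 = 2858
phi = 2858^0.6 / (10 + 2858^0.6) * 2.7
= 2.49

2.49


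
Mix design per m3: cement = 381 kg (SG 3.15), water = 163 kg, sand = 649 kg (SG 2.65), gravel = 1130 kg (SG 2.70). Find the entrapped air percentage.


Vol cement = 381 / (3.15 * 1000) = 0.120952 m3
Vol water = 163 / 1000 = 0.163 m3
Vol sand = 649 / (2.65 * 1000) = 0.244906 m3
Vol gravel = 1130 / (2.70 * 1000) = 0.418519 m3
Total solid + water volume = 0.947377 m3
Air = (1 - 0.947377) * 100 = 5.26%

5.26


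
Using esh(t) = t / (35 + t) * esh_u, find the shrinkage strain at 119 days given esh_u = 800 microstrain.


esh(119) = 119 / (35 + 119) * 800
= 119 / 154 * 800
= 618.2 microstrain

618.2


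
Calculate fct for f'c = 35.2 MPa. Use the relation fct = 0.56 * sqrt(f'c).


fct = 0.56 * sqrt(35.2)
= 0.56 * 5.933
= 3.322 MPa

3.322


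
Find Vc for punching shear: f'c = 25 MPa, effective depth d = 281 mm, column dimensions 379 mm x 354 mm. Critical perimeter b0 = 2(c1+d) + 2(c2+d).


b0 = 2*(379 + 281) + 2*(354 + 281) = 2590 mm
Vc = 0.33 * sqrt(25) * 2590 * 281 / 1000
= 1200.85 kN

1200.85


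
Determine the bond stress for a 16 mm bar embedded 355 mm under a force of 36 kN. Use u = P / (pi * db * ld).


u = P / (pi * db * ld)
= 36 * 1000 / (pi * 16 * 355)
= 2.017 MPa

2.017


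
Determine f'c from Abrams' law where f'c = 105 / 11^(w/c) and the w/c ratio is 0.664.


f'c = 105 / 11^0.664
= 105 / 4.915
= 21.37 MPa

21.37


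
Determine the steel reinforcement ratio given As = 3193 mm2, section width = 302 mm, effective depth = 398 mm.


rho = As / (b * d)
= 3193 / (302 * 398)
= 0.0266

0.0266


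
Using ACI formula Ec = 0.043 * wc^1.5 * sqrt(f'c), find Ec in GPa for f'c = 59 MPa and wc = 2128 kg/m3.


Ec = 0.043 * 2128^1.5 * sqrt(59) / 1000
= 32.42 GPa

32.42


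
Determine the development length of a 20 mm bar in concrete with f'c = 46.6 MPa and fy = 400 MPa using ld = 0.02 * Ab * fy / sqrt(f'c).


Ab = pi * 20^2 / 4 = 314.159 mm2
ld = 0.02 * 314.159 * 400 / sqrt(46.6)
= 368.2 mm

368.2


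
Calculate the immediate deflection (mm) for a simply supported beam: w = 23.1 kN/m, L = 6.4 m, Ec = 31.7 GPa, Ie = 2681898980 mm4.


Convert: L = 6.4 m = 6400 mm, Ec = 31.7 GPa = 31700 MPa
delta = 5 * 23.1 * 6400^4 / (384 * 31700 * 2681898980)
= 5.94 mm

5.94


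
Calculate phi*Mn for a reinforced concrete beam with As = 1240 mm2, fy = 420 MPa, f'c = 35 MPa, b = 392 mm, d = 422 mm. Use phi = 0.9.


a = As * fy / (0.85 * f'c * b)
= 1240 * 420 / (0.85 * 35 * 392)
= 44.6579 mm
Mn = As * fy * (d - a/2) / 10^6
= 208.1487 kN-m
phi*Mn = 0.9 * 208.1487 = 187.33 kN-m

187.33


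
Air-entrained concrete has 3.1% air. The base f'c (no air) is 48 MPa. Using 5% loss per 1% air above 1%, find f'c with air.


Strength loss = (3.1 - 1) * 5 = 10.5%
f'c = 48 * (1 - 10.5/100)
= 42.96 MPa

42.96


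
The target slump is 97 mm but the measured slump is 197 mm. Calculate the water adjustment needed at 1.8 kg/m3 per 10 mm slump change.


Difference = 97 - 197 = -100 mm
Water adjustment = -100 * 1.8 / 10 = -18.0 kg/m3

-18.0


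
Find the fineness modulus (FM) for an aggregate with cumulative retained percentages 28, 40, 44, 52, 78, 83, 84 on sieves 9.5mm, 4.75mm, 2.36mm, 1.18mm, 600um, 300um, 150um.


FM = sum(cumulative % retained) / 100
= 409 / 100
= 4.09

4.09


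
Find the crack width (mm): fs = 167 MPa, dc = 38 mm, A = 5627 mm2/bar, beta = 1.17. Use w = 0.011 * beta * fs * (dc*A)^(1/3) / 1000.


w = 0.011 * beta * fs * (dc * A)^(1/3) / 1000
= 0.011 * 1.17 * 167 * (38 * 5627)^(1/3) / 1000
= 0.129 mm

0.129


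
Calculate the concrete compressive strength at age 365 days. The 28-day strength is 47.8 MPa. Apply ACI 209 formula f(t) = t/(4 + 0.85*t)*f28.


f(365) = 365 / (4 + 0.85 * 365) * 47.8
= 365 / 314.25 * 47.8
= 55.52 MPa

55.52


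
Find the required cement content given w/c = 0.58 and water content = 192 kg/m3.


Cement = water / (w/c)
= 192 / 0.58
= 331.0 kg/m3

331.0


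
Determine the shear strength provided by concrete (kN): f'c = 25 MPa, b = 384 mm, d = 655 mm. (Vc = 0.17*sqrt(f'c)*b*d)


Vc = 0.17 * sqrt(25) * 384 * 655 / 1000
= 213.79 kN

213.79


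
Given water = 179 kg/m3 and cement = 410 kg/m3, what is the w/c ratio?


w/c = water / cement
w/c = 179 / 410 = 0.437

0.437


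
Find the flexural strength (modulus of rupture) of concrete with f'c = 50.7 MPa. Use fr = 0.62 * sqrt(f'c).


fr = 0.62 * sqrt(50.7)
= 4.415 MPa

4.415


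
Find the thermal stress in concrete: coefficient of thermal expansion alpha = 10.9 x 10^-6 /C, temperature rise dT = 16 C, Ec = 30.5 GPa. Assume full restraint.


sigma = alpha * dT * Ec
= 10.9e-6 * 16 * 30.5 * 1000
= 5.319 MPa

5.319


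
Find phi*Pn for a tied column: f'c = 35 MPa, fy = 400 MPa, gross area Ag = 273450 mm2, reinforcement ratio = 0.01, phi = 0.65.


Ast = rho * Ag = 0.01 * 273450 = 2734.5 mm2
phi*Pn = 0.65 * 0.80 * (0.85 * 35 * (273450 - 2734.5) + 400 * 2734.5) / 1000
= 4756.74 kN

4756.74


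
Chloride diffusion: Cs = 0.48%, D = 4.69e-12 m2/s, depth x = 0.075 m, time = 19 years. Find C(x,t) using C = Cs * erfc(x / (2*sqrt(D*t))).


t_seconds = 19 * 365.25 * 24 * 3600 = 599594400.0 s
arg = 0.075 / (2 * sqrt(4.69e-12 * 599594400.0))
= 0.7072
erfc(0.7072) = 0.3173
C = 0.48 * 0.3173 = 0.1523%

0.1523


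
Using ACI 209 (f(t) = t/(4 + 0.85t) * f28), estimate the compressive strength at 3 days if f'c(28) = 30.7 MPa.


f(3) = 3 / (4 + 0.85 * 3) * 30.7
= 3 / 6.55 * 30.7
= 14.06 MPa

14.06


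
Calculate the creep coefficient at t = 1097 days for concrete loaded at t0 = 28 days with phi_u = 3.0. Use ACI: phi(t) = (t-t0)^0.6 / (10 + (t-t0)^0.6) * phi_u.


dt = 1097 - 28 = 1069
phi = 1069^0.6 / (10 + 1069^0.6) * 3.0
= 2.604

2.604


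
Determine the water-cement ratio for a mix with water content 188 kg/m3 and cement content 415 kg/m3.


w/c = water / cement
w/c = 188 / 415 = 0.453

0.453


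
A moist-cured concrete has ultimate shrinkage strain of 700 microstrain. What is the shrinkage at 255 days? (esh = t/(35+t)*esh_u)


esh(255) = 255 / (35 + 255) * 700
= 255 / 290 * 700
= 615.5 microstrain

615.5


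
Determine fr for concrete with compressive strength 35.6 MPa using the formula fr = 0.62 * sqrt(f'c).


fr = 0.62 * sqrt(35.6)
= 3.699 MPa

3.699


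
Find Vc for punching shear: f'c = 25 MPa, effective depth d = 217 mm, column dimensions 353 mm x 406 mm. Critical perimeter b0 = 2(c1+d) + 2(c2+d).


b0 = 2*(353 + 217) + 2*(406 + 217) = 2386 mm
Vc = 0.33 * sqrt(25) * 2386 * 217 / 1000
= 854.31 kN

854.31


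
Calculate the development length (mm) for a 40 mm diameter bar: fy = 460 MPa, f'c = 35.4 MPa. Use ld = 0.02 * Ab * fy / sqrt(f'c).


Ab = pi * 40^2 / 4 = 1256.637 mm2
ld = 0.02 * 1256.637 * 460 / sqrt(35.4)
= 1943.1 mm

1943.1


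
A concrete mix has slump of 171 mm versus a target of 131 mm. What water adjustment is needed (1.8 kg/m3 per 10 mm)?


Difference = 131 - 171 = -40 mm
Water adjustment = -40 * 1.8 / 10 = -7.2 kg/m3

-7.2


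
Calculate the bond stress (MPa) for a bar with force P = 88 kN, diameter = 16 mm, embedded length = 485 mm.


u = P / (pi * db * ld)
= 88 * 1000 / (pi * 16 * 485)
= 3.61 MPa

3.61


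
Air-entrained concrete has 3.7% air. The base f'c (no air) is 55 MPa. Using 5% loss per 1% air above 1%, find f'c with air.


Strength loss = (3.7 - 1) * 5 = 13.5%
f'c = 55 * (1 - 13.5/100)
= 47.58 MPa

47.58


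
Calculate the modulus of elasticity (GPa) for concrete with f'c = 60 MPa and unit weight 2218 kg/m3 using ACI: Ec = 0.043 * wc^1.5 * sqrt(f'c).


Ec = 0.043 * 2218^1.5 * sqrt(60) / 1000
= 34.79 GPa

34.79


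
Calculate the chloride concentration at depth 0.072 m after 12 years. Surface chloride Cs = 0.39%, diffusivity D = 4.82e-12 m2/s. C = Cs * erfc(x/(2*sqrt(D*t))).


t_seconds = 12 * 365.25 * 24 * 3600 = 378691200.0 s
arg = 0.072 / (2 * sqrt(4.82e-12 * 378691200.0))
= 0.8426
erfc(0.8426) = 0.2334
C = 0.39 * 0.2334 = 0.091%

0.091


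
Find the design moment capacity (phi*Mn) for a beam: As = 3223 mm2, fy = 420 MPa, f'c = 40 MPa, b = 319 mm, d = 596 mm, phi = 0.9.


a = As * fy / (0.85 * f'c * b)
= 3223 * 420 / (0.85 * 40 * 319)
= 124.8073 mm
Mn = As * fy * (d - a/2) / 10^6
= 722.308 kN-m
phi*Mn = 0.9 * 722.308 = 650.08 kN-m

650.08


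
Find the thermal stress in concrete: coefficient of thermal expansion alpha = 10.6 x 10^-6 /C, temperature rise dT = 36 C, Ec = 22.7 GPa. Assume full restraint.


sigma = alpha * dT * Ec
= 10.6e-6 * 36 * 22.7 * 1000
= 8.662 MPa

8.662


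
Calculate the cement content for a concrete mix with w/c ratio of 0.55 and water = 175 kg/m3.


Cement = water / (w/c)
= 175 / 0.55
= 318.2 kg/m3

318.2


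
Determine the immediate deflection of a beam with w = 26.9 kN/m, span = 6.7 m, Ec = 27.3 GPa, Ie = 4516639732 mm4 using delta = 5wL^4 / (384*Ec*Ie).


Convert: L = 6.7 m = 6700 mm, Ec = 27.3 GPa = 27300 MPa
delta = 5 * 26.9 * 6700^4 / (384 * 27300 * 4516639732)
= 5.72 mm

5.72


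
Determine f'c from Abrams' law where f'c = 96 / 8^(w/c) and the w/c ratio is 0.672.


f'c = 96 / 8^0.672
= 96 / 4.045
= 23.74 MPa

23.74


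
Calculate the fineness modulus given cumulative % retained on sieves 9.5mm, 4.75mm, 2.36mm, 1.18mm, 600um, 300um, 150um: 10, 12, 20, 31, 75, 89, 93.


FM = sum(cumulative % retained) / 100
= 330 / 100
= 3.3

3.3


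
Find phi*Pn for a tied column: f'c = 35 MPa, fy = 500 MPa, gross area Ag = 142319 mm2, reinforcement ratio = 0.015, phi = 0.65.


Ast = rho * Ag = 0.015 * 142319 = 2134.785 mm2
phi*Pn = 0.65 * 0.80 * (0.85 * 35 * (142319 - 2134.785) + 500 * 2134.785) / 1000
= 2723.69 kN

2723.69


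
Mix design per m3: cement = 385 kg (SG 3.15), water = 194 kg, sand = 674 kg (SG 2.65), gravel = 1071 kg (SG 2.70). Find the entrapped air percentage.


Vol cement = 385 / (3.15 * 1000) = 0.122222 m3
Vol water = 194 / 1000 = 0.194 m3
Vol sand = 674 / (2.65 * 1000) = 0.25434 m3
Vol gravel = 1071 / (2.70 * 1000) = 0.396667 m3
Total solid + water volume = 0.967229 m3
Air = (1 - 0.967229) * 100 = 3.28%

3.28


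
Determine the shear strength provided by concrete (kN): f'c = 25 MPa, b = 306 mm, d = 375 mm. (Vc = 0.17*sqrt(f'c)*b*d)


Vc = 0.17 * sqrt(25) * 306 * 375 / 1000
= 97.54 kN

97.54


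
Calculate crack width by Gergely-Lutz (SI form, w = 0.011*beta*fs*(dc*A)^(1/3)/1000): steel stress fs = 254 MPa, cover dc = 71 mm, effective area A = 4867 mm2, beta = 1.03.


w = 0.011 * beta * fs * (dc * A)^(1/3) / 1000
= 0.011 * 1.03 * 254 * (71 * 4867)^(1/3) / 1000
= 0.202 mm

0.202


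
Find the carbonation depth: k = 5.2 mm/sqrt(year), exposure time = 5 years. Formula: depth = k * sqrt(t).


depth = k * sqrt(t)
= 5.2 * sqrt(5)
= 11.63 mm

11.63


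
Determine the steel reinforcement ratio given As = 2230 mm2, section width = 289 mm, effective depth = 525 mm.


rho = As / (b * d)
= 2230 / (289 * 525)
= 0.0147

0.0147


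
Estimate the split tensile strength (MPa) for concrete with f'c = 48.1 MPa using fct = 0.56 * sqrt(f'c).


fct = 0.56 * sqrt(48.1)
= 0.56 * 6.935
= 3.884 MPa

3.884


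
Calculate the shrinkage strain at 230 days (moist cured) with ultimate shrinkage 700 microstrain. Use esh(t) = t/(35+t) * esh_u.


esh(230) = 230 / (35 + 230) * 700
= 230 / 265 * 700
= 607.5 microstrain

607.5


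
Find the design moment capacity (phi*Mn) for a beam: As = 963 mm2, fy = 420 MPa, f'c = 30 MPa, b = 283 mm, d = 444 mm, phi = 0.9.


a = As * fy / (0.85 * f'c * b)
= 963 * 420 / (0.85 * 30 * 283)
= 56.0466 mm
Mn = As * fy * (d - a/2) / 10^6
= 168.2459 kN-m
phi*Mn = 0.9 * 168.2459 = 151.42 kN-m

151.42


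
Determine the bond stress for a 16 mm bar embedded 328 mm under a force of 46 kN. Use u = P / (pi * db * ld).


u = P / (pi * db * ld)
= 46 * 1000 / (pi * 16 * 328)
= 2.79 MPa

2.79


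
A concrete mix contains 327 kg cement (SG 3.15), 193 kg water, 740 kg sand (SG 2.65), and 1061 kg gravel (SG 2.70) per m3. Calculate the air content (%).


Vol cement = 327 / (3.15 * 1000) = 0.10381 m3
Vol water = 193 / 1000 = 0.193 m3
Vol sand = 740 / (2.65 * 1000) = 0.279245 m3
Vol gravel = 1061 / (2.70 * 1000) = 0.392963 m3
Total solid + water volume = 0.969018 m3
Air = (1 - 0.969018) * 100 = 3.1%

3.1


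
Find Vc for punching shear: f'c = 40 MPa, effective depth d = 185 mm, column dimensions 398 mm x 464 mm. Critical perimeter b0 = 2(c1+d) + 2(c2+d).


b0 = 2*(398 + 185) + 2*(464 + 185) = 2464 mm
Vc = 0.33 * sqrt(40) * 2464 * 185 / 1000
= 951.39 kN

951.39


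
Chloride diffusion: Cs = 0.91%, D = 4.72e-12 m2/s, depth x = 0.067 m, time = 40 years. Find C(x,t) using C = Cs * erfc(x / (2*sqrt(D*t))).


t_seconds = 40 * 365.25 * 24 * 3600 = 1262304000.0 s
arg = 0.067 / (2 * sqrt(4.72e-12 * 1262304000.0))
= 0.434
erfc(0.434) = 0.5394
C = 0.91 * 0.5394 = 0.4908%

0.4908


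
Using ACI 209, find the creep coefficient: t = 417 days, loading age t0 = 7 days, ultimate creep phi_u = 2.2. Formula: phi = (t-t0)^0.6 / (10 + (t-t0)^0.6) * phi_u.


dt = 417 - 7 = 410
phi = 410^0.6 / (10 + 410^0.6) * 2.2
= 1.731

1.731


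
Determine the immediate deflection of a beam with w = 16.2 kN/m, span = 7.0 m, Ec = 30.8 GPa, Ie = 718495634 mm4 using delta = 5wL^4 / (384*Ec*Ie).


Convert: L = 7.0 m = 7000 mm, Ec = 30.8 GPa = 30800 MPa
delta = 5 * 16.2 * 7000^4 / (384 * 30800 * 718495634)
= 22.89 mm

22.89


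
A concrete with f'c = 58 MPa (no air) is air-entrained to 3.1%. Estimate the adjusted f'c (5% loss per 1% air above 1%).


Strength loss = (3.1 - 1) * 5 = 10.5%
f'c = 58 * (1 - 10.5/100)
= 51.91 MPa

51.91


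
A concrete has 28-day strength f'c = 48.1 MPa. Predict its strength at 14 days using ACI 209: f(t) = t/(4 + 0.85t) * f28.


f(14) = 14 / (4 + 0.85 * 14) * 48.1
= 14 / 15.9 * 48.1
= 42.35 MPa

42.35


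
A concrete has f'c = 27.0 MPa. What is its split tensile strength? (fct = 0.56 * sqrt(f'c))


fct = 0.56 * sqrt(27.0)
= 0.56 * 5.196
= 2.91 MPa

2.91


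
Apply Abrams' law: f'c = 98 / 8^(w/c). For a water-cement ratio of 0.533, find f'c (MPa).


f'c = 98 / 8^0.533
= 98 / 3.029
= 32.35 MPa

32.35


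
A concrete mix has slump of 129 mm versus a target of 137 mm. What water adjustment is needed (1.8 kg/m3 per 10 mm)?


Difference = 137 - 129 = 8 mm
Water adjustment = 8 * 1.8 / 10 = 1.4 kg/m3

1.4


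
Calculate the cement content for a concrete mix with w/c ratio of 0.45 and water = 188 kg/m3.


Cement = water / (w/c)
= 188 / 0.45
= 417.8 kg/m3

417.8


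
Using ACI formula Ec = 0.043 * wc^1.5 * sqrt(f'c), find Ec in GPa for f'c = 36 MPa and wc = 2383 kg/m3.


Ec = 0.043 * 2383^1.5 * sqrt(36) / 1000
= 30.01 GPa

30.01


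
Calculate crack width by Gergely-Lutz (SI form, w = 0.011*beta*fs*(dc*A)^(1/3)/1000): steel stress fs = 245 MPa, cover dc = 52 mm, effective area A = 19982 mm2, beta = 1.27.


w = 0.011 * beta * fs * (dc * A)^(1/3) / 1000
= 0.011 * 1.27 * 245 * (52 * 19982)^(1/3) / 1000
= 0.347 mm

0.347


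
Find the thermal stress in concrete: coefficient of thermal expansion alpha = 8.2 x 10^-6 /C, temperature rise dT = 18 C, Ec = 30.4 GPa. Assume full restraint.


sigma = alpha * dT * Ec
= 8.2e-6 * 18 * 30.4 * 1000
= 4.487 MPa

4.487


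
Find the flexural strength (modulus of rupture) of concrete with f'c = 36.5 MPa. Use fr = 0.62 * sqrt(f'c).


fr = 0.62 * sqrt(36.5)
= 3.746 MPa

3.746


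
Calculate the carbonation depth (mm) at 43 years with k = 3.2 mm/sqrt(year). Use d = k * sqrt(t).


depth = k * sqrt(t)
= 3.2 * sqrt(43)
= 20.98 mm

20.98


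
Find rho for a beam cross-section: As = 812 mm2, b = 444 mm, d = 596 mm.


rho = As / (b * d)
= 812 / (444 * 596)
= 0.0031

0.0031


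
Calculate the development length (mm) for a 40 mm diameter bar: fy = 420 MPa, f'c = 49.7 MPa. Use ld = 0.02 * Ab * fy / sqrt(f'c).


Ab = pi * 40^2 / 4 = 1256.637 mm2
ld = 0.02 * 1256.637 * 420 / sqrt(49.7)
= 1497.3 mm

1497.3


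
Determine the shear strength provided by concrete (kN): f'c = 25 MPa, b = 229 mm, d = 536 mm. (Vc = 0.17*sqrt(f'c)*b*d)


Vc = 0.17 * sqrt(25) * 229 * 536 / 1000
= 104.33 kN

104.33


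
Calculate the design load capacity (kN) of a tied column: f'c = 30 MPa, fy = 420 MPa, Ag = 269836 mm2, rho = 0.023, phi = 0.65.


Ast = rho * Ag = 0.023 * 269836 = 6206.228 mm2
phi*Pn = 0.65 * 0.80 * (0.85 * 30 * (269836 - 6206.228) + 420 * 6206.228) / 1000
= 4851.17 kN

4851.17


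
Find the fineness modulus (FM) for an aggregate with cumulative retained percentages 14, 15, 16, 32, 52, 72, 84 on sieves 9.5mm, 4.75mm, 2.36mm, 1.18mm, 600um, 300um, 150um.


FM = sum(cumulative % retained) / 100
= 285 / 100
= 2.85

2.85


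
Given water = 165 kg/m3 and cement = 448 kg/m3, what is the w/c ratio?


w/c = water / cement
w/c = 165 / 448 = 0.368

0.368


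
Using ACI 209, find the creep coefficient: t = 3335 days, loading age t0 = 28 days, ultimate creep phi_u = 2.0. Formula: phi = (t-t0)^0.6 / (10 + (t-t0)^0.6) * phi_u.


dt = 3335 - 28 = 3307
phi = 3307^0.6 / (10 + 3307^0.6) * 2.0
= 1.856

1.856


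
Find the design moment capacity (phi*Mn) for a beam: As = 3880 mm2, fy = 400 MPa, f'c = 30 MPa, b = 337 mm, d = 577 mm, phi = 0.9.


a = As * fy / (0.85 * f'c * b)
= 3880 * 400 / (0.85 * 30 * 337)
= 180.6016 mm
Mn = As * fy * (d - a/2) / 10^6
= 755.3571 kN-m
phi*Mn = 0.9 * 755.3571 = 679.82 kN-m

679.82


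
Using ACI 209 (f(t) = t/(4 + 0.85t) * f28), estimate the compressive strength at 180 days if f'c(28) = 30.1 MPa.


f(180) = 180 / (4 + 0.85 * 180) * 30.1
= 180 / 157.0 * 30.1
= 34.51 MPa

34.51


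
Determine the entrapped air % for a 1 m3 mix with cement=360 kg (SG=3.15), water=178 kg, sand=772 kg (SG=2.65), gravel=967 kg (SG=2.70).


Vol cement = 360 / (3.15 * 1000) = 0.114286 m3
Vol water = 178 / 1000 = 0.178 m3
Vol sand = 772 / (2.65 * 1000) = 0.291321 m3
Vol gravel = 967 / (2.70 * 1000) = 0.358148 m3
Total solid + water volume = 0.941755 m3
Air = (1 - 0.941755) * 100 = 5.82%

5.82


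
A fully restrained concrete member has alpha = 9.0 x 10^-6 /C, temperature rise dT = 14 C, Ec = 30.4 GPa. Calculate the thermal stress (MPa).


sigma = alpha * dT * Ec
= 9.0e-6 * 14 * 30.4 * 1000
= 3.83 MPa

3.83


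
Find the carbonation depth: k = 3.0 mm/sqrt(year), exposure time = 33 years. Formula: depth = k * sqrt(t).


depth = k * sqrt(t)
= 3.0 * sqrt(33)
= 17.23 mm

17.23


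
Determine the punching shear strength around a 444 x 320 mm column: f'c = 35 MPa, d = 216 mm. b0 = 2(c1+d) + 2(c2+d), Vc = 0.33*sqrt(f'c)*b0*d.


b0 = 2*(444 + 216) + 2*(320 + 216) = 2392 mm
Vc = 0.33 * sqrt(35) * 2392 * 216 / 1000
= 1008.7 kN

1008.7


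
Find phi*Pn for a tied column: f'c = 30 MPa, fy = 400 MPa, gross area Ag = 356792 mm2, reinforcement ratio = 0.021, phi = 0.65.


Ast = rho * Ag = 0.021 * 356792 = 7492.632 mm2
phi*Pn = 0.65 * 0.80 * (0.85 * 30 * (356792 - 7492.632) + 400 * 7492.632) / 1000
= 6190.18 kN

6190.18


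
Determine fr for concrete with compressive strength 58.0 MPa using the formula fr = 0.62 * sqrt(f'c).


fr = 0.62 * sqrt(58.0)
= 4.722 MPa

4.722


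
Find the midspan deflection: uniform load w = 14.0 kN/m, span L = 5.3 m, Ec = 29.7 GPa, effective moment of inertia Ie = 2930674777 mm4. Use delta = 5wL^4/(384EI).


Convert: L = 5.3 m = 5300 mm, Ec = 29.7 GPa = 29700 MPa
delta = 5 * 14.0 * 5300^4 / (384 * 29700 * 2930674777)
= 1.65 mm

1.65


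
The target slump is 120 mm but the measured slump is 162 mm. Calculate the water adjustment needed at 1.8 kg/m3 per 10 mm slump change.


Difference = 120 - 162 = -42 mm
Water adjustment = -42 * 1.8 / 10 = -7.6 kg/m3

-7.6


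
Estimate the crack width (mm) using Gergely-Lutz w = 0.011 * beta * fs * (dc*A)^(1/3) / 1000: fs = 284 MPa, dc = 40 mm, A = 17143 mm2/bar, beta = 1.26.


w = 0.011 * beta * fs * (dc * A)^(1/3) / 1000
= 0.011 * 1.26 * 284 * (40 * 17143)^(1/3) / 1000
= 0.347 mm

0.347


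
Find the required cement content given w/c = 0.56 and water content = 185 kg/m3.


Cement = water / (w/c)
= 185 / 0.56
= 330.4 kg/m3

330.4


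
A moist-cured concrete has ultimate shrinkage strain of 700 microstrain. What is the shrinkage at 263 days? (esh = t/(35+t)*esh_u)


esh(263) = 263 / (35 + 263) * 700
= 263 / 298 * 700
= 617.8 microstrain

617.8


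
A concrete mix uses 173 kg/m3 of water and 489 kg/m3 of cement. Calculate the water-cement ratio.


w/c = water / cement
w/c = 173 / 489 = 0.354

0.354


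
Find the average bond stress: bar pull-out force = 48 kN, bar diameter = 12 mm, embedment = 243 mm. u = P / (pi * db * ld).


u = P / (pi * db * ld)
= 48 * 1000 / (pi * 12 * 243)
= 5.24 MPa

5.24


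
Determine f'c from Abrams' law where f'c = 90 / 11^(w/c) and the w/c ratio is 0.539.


f'c = 90 / 11^0.539
= 90 / 3.642
= 24.71 MPa

24.71


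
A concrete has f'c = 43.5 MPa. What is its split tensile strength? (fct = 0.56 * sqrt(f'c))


fct = 0.56 * sqrt(43.5)
= 0.56 * 6.595
= 3.693 MPa

3.693


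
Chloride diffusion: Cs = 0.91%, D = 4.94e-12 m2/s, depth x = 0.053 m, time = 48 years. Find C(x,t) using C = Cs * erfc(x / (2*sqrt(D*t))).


t_seconds = 48 * 365.25 * 24 * 3600 = 1514764800.0 s
arg = 0.053 / (2 * sqrt(4.94e-12 * 1514764800.0))
= 0.3063
erfc(0.3063) = 0.6648
C = 0.91 * 0.6648 = 0.605%

0.605


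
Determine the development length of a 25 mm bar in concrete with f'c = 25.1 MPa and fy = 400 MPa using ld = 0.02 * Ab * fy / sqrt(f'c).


Ab = pi * 25^2 / 4 = 490.874 mm2
ld = 0.02 * 490.874 * 400 / sqrt(25.1)
= 783.8 mm

783.8


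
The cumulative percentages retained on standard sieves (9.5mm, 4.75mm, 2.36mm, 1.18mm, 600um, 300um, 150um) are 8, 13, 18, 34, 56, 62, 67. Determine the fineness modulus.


FM = sum(cumulative % retained) / 100
= 258 / 100
= 2.58

2.58


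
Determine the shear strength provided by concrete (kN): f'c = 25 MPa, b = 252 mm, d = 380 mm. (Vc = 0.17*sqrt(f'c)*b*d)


Vc = 0.17 * sqrt(25) * 252 * 380 / 1000
= 81.4 kN

81.4


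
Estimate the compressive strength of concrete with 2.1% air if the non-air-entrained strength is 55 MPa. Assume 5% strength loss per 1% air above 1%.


Strength loss = (2.1 - 1) * 5 = 5.5%
f'c = 55 * (1 - 5.5/100)
= 51.97 MPa

51.97


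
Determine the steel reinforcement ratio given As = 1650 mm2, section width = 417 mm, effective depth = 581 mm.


rho = As / (b * d)
= 1650 / (417 * 581)
= 0.0068

0.0068


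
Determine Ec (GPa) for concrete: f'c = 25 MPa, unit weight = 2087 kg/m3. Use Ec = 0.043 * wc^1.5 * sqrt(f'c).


Ec = 0.043 * 2087^1.5 * sqrt(25) / 1000
= 20.5 GPa

20.5


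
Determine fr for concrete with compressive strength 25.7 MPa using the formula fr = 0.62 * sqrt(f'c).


fr = 0.62 * sqrt(25.7)
= 3.143 MPa

3.143


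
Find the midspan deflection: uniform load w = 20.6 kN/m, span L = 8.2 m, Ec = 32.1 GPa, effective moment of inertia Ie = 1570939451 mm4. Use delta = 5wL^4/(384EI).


Convert: L = 8.2 m = 8200 mm, Ec = 32.1 GPa = 32100 MPa
delta = 5 * 20.6 * 8200^4 / (384 * 32100 * 1570939451)
= 24.05 mm

24.05


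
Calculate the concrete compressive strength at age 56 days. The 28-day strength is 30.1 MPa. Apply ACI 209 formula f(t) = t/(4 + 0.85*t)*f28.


f(56) = 56 / (4 + 0.85 * 56) * 30.1
= 56 / 51.6 * 30.1
= 32.67 MPa

32.67


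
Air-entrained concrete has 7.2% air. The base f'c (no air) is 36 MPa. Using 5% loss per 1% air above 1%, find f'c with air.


Strength loss = (7.2 - 1) * 5 = 31.0%
f'c = 36 * (1 - 31.0/100)
= 24.84 MPa

24.84


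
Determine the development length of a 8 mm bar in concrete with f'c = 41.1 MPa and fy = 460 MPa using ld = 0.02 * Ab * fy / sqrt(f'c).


Ab = pi * 8^2 / 4 = 50.265 mm2
ld = 0.02 * 50.265 * 460 / sqrt(41.1)
= 72.1 mm

72.1


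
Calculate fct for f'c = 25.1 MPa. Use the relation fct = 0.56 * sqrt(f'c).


fct = 0.56 * sqrt(25.1)
= 0.56 * 5.01
= 2.806 MPa

2.806


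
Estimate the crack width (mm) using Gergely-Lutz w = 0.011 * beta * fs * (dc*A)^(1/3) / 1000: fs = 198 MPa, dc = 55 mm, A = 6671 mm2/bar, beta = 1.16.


w = 0.011 * beta * fs * (dc * A)^(1/3) / 1000
= 0.011 * 1.16 * 198 * (55 * 6671)^(1/3) / 1000
= 0.181 mm

0.181


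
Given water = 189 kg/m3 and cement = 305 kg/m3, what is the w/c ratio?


w/c = water / cement
w/c = 189 / 305 = 0.62

0.62


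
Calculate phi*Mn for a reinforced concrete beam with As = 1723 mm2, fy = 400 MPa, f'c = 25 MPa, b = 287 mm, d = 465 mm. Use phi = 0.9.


a = As * fy / (0.85 * f'c * b)
= 1723 * 400 / (0.85 * 25 * 287)
= 113.0068 mm
Mn = As * fy * (d - a/2) / 10^6
= 281.5359 kN-m
phi*Mn = 0.9 * 281.5359 = 253.38 kN-m

253.38


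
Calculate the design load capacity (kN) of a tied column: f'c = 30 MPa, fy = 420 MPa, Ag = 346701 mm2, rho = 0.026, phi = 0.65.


Ast = rho * Ag = 0.026 * 346701 = 9014.226 mm2
phi*Pn = 0.65 * 0.80 * (0.85 * 30 * (346701 - 9014.226) + 420 * 9014.226) / 1000
= 6446.43 kN

6446.43


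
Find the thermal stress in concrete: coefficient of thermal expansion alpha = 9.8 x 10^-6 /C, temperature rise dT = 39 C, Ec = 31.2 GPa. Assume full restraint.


sigma = alpha * dT * Ec
= 9.8e-6 * 39 * 31.2 * 1000
= 11.925 MPa

11.925


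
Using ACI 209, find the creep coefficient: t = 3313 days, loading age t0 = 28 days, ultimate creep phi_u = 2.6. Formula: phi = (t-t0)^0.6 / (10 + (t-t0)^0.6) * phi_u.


dt = 3313 - 28 = 3285
phi = 3285^0.6 / (10 + 3285^0.6) * 2.6
= 2.413

2.413


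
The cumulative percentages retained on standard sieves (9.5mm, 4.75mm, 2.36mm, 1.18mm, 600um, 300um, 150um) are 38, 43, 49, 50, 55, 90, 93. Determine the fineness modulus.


FM = sum(cumulative % retained) / 100
= 418 / 100
= 4.18

4.18


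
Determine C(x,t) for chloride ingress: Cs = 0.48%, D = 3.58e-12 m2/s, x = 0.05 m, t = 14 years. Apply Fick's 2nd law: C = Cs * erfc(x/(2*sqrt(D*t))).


t_seconds = 14 * 365.25 * 24 * 3600 = 441806400.0 s
arg = 0.05 / (2 * sqrt(3.58e-12 * 441806400.0))
= 0.6286
erfc(0.6286) = 0.374
C = 0.48 * 0.374 = 0.1795%

0.1795


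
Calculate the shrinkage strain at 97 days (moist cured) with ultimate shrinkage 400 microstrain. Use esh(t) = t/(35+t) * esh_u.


esh(97) = 97 / (35 + 97) * 400
= 97 / 132 * 400
= 293.9 microstrain

293.9


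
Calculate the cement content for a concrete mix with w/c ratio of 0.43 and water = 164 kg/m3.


Cement = water / (w/c)
= 164 / 0.43
= 381.4 kg/m3

381.4


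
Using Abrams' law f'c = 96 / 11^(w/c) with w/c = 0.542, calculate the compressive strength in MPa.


f'c = 96 / 11^0.542
= 96 / 3.668
= 26.17 MPa

26.17


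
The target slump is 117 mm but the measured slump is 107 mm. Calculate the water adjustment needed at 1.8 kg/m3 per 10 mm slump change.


Difference = 117 - 107 = 10 mm
Water adjustment = 10 * 1.8 / 10 = 1.8 kg/m3

1.8


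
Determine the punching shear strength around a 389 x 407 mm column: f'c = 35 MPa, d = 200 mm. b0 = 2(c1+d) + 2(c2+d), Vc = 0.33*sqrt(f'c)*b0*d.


b0 = 2*(389 + 200) + 2*(407 + 200) = 2392 mm
Vc = 0.33 * sqrt(35) * 2392 * 200 / 1000
= 933.98 kN

933.98


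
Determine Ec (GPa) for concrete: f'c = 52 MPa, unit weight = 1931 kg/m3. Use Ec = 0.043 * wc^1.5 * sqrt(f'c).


Ec = 0.043 * 1931^1.5 * sqrt(52) / 1000
= 26.31 GPa

26.31


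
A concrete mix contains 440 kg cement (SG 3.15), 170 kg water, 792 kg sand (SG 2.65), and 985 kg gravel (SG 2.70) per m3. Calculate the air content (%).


Vol cement = 440 / (3.15 * 1000) = 0.139683 m3
Vol water = 170 / 1000 = 0.17 m3
Vol sand = 792 / (2.65 * 1000) = 0.298868 m3
Vol gravel = 985 / (2.70 * 1000) = 0.364815 m3
Total solid + water volume = 0.973365 m3
Air = (1 - 0.973365) * 100 = 2.66%

2.66


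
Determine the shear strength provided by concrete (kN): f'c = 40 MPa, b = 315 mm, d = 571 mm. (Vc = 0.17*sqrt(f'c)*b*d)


Vc = 0.17 * sqrt(40) * 315 * 571 / 1000
= 193.39 kN

193.39


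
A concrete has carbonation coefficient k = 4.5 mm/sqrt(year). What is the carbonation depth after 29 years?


depth = k * sqrt(t)
= 4.5 * sqrt(29)
= 24.23 mm

24.23


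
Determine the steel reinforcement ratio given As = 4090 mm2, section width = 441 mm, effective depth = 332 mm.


rho = As / (b * d)
= 4090 / (441 * 332)
= 0.0279

0.0279


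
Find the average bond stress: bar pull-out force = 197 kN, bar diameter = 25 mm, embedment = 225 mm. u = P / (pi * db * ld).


u = P / (pi * db * ld)
= 197 * 1000 / (pi * 25 * 225)
= 11.148 MPa

11.148


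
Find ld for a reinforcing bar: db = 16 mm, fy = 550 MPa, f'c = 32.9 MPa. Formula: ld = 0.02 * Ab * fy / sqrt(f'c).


Ab = pi * 16^2 / 4 = 201.062 mm2
ld = 0.02 * 201.062 * 550 / sqrt(32.9)
= 385.6 mm

385.6


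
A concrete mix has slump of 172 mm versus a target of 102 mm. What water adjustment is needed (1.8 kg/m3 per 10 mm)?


Difference = 102 - 172 = -70 mm
Water adjustment = -70 * 1.8 / 10 = -12.6 kg/m3

-12.6


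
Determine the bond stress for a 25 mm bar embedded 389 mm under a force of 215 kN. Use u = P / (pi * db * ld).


u = P / (pi * db * ld)
= 215 * 1000 / (pi * 25 * 389)
= 7.037 MPa

7.037


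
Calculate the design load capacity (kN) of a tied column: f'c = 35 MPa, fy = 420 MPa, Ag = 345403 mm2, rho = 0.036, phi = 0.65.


Ast = rho * Ag = 0.036 * 345403 = 12434.508 mm2
phi*Pn = 0.65 * 0.80 * (0.85 * 35 * (345403 - 12434.508) + 420 * 12434.508) / 1000
= 7866.72 kN

7866.72


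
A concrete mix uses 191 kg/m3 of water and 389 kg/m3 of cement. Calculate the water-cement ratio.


w/c = water / cement
w/c = 191 / 389 = 0.491

0.491


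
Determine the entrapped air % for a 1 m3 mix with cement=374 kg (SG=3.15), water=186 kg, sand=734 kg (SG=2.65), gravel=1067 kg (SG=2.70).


Vol cement = 374 / (3.15 * 1000) = 0.11873 m3
Vol water = 186 / 1000 = 0.186 m3
Vol sand = 734 / (2.65 * 1000) = 0.276981 m3
Vol gravel = 1067 / (2.70 * 1000) = 0.395185 m3
Total solid + water volume = 0.976896 m3
Air = (1 - 0.976896) * 100 = 2.31%

2.31


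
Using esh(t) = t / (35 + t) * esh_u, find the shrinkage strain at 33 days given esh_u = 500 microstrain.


esh(33) = 33 / (35 + 33) * 500
= 33 / 68 * 500
= 242.6 microstrain

242.6


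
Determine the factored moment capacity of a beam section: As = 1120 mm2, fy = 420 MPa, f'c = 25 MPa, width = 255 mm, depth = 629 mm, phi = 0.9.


a = As * fy / (0.85 * f'c * b)
= 1120 * 420 / (0.85 * 25 * 255)
= 86.8097 mm
Mn = As * fy * (d - a/2) / 10^6
= 275.464 kN-m
phi*Mn = 0.9 * 275.464 = 247.92 kN-m

247.92


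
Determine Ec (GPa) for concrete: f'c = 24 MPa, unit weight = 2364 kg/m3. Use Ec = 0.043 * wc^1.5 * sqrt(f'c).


Ec = 0.043 * 2364^1.5 * sqrt(24) / 1000
= 24.21 GPa

24.21


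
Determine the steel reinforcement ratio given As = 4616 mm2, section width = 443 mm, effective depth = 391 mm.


rho = As / (b * d)
= 4616 / (443 * 391)
= 0.0266

0.0266


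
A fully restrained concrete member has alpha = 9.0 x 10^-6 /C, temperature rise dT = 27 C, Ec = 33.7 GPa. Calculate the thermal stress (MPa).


sigma = alpha * dT * Ec
= 9.0e-6 * 27 * 33.7 * 1000
= 8.189 MPa

8.189


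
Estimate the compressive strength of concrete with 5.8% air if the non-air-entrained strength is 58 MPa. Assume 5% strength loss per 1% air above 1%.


Strength loss = (5.8 - 1) * 5 = 24.0%
f'c = 58 * (1 - 24.0/100)
= 44.08 MPa

44.08


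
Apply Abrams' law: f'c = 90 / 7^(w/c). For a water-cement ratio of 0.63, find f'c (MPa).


f'c = 90 / 7^0.63
= 90 / 3.407
= 26.41 MPa

26.41


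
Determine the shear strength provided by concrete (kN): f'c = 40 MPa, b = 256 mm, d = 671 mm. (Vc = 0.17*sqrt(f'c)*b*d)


Vc = 0.17 * sqrt(40) * 256 * 671 / 1000
= 184.69 kN

184.69


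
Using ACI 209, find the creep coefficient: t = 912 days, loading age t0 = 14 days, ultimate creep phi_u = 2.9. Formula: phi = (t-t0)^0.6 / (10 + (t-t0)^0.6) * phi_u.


dt = 912 - 14 = 898
phi = 898^0.6 / (10 + 898^0.6) * 2.9
= 2.481

2.481


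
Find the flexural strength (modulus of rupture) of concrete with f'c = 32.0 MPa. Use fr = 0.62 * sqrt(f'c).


fr = 0.62 * sqrt(32.0)
= 3.507 MPa

3.507


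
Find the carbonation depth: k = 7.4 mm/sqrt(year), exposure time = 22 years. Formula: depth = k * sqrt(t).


depth = k * sqrt(t)
= 7.4 * sqrt(22)
= 34.71 mm

34.71


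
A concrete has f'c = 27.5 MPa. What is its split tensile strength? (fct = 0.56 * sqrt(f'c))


fct = 0.56 * sqrt(27.5)
= 0.56 * 5.244
= 2.937 MPa

2.937


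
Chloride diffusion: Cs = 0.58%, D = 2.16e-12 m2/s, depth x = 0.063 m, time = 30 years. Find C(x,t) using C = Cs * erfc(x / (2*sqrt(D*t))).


t_seconds = 30 * 365.25 * 24 * 3600 = 946728000.0 s
arg = 0.063 / (2 * sqrt(2.16e-12 * 946728000.0))
= 0.6966
erfc(0.6966) = 0.3246
C = 0.58 * 0.3246 = 0.1882%

0.1882


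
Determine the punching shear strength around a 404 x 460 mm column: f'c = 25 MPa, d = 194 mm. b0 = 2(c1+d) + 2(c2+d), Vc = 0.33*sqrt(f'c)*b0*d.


b0 = 2*(404 + 194) + 2*(460 + 194) = 2504 mm
Vc = 0.33 * sqrt(25) * 2504 * 194 / 1000
= 801.53 kN

801.53


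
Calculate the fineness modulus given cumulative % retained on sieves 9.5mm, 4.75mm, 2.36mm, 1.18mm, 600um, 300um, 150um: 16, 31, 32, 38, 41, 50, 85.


FM = sum(cumulative % retained) / 100
= 293 / 100
= 2.93

2.93


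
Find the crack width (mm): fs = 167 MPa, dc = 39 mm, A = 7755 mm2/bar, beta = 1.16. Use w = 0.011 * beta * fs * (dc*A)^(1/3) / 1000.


w = 0.011 * beta * fs * (dc * A)^(1/3) / 1000
= 0.011 * 1.16 * 167 * (39 * 7755)^(1/3) / 1000
= 0.143 mm

0.143


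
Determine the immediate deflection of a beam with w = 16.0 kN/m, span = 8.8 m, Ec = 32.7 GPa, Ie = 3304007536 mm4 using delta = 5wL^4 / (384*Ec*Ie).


Convert: L = 8.8 m = 8800 mm, Ec = 32.7 GPa = 32700 MPa
delta = 5 * 16.0 * 8800^4 / (384 * 32700 * 3304007536)
= 11.56 mm

11.56


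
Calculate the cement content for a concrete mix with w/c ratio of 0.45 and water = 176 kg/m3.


Cement = water / (w/c)
= 176 / 0.45
= 391.1 kg/m3

391.1


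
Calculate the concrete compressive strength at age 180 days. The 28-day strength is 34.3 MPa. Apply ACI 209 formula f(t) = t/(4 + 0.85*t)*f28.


f(180) = 180 / (4 + 0.85 * 180) * 34.3
= 180 / 157.0 * 34.3
= 39.32 MPa

39.32


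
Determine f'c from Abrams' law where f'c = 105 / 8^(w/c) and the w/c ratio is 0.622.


f'c = 105 / 8^0.622
= 105 / 3.645
= 28.8 MPa

28.8


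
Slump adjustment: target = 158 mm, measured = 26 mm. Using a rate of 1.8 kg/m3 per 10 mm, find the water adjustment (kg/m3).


Difference = 158 - 26 = 132 mm
Water adjustment = 132 * 1.8 / 10 = 23.8 kg/m3

23.8


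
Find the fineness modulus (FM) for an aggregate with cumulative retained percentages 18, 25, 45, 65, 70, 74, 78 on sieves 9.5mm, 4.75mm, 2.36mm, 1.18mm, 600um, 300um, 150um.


FM = sum(cumulative % retained) / 100
= 375 / 100
= 3.75

3.75


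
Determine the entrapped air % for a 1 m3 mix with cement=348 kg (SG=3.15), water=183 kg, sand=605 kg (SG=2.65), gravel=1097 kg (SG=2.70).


Vol cement = 348 / (3.15 * 1000) = 0.110476 m3
Vol water = 183 / 1000 = 0.183 m3
Vol sand = 605 / (2.65 * 1000) = 0.228302 m3
Vol gravel = 1097 / (2.70 * 1000) = 0.406296 m3
Total solid + water volume = 0.928074 m3
Air = (1 - 0.928074) * 100 = 7.19%

7.19


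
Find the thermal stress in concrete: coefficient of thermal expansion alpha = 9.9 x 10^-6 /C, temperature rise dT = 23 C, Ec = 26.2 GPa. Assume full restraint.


sigma = alpha * dT * Ec
= 9.9e-6 * 23 * 26.2 * 1000
= 5.966 MPa

5.966


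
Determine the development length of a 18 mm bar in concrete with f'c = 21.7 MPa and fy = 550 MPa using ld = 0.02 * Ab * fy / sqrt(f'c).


Ab = pi * 18^2 / 4 = 254.469 mm2
ld = 0.02 * 254.469 * 550 / sqrt(21.7)
= 600.9 mm

600.9


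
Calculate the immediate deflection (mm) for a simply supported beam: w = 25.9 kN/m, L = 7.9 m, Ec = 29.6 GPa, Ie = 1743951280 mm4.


Convert: L = 7.9 m = 7900 mm, Ec = 29.6 GPa = 29600 MPa
delta = 5 * 25.9 * 7900^4 / (384 * 29600 * 1743951280)
= 25.45 mm

25.45


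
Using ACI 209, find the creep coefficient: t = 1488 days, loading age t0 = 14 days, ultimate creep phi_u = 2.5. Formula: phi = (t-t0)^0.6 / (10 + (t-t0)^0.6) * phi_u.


dt = 1488 - 14 = 1474
phi = 1474^0.6 / (10 + 1474^0.6) * 2.5
= 2.221

2.221


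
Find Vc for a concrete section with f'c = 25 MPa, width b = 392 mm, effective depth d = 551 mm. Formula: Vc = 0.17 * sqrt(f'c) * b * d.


Vc = 0.17 * sqrt(25) * 392 * 551 / 1000
= 183.59 kN

183.59


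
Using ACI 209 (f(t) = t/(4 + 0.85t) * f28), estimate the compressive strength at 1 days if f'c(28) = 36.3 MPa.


f(1) = 1 / (4 + 0.85 * 1) * 36.3
= 1 / 4.85 * 36.3
= 7.48 MPa

7.48


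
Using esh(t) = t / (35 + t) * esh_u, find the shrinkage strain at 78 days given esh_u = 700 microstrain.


esh(78) = 78 / (35 + 78) * 700
= 78 / 113 * 700
= 483.2 microstrain

483.2


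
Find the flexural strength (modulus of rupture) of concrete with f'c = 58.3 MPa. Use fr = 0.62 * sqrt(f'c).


fr = 0.62 * sqrt(58.3)
= 4.734 MPa

4.734


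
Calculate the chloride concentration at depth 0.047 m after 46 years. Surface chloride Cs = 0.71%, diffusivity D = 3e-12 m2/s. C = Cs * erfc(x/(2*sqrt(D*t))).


t_seconds = 46 * 365.25 * 24 * 3600 = 1451649600.0 s
arg = 0.047 / (2 * sqrt(3e-12 * 1451649600.0))
= 0.3561
erfc(0.3561) = 0.6145
C = 0.71 * 0.6145 = 0.4363%

0.4363
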